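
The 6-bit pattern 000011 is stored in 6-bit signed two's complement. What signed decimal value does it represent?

3

MSB is 0, so the value is non-negative: 000011 = 3.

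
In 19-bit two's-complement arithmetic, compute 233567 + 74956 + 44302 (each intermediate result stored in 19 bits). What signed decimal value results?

233567 + 74956 = 308523 → wraps to -215765 (1001011010100101011)
-215765 + 44302 = -171463 (1010110001000111001)

-171463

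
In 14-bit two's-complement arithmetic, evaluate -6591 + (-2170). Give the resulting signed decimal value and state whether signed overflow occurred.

-6591 → 10011001000001
-2170 → 11011110000110
  10011001000001
+ 11011110000110
= 01110111000111  (discard carry-out 1)
Result 01110111000111: MSB = 0 → value 7623.
Both addends are negative but the stored result is non-negative: signed overflow. The true value -6591 + (-2170) = -8761 lies outside [-8192, 8191].

7623; overflow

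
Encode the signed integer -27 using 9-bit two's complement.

|-27| = 27 = 000011011 in 9 bits.
Invert the bits: 111100100. Add 1: 111100101.
Check: 111100101 reads as 485 − 512 = -27.

111100101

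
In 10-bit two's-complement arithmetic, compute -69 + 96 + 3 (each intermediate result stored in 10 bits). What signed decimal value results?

-69 + 96 = 27 (0000011011)
27 + 3 = 30 (0000011110)

30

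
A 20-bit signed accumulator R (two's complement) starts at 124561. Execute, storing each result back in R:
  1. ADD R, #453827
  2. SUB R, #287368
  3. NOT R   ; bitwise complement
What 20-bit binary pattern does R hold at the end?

10111000111100110011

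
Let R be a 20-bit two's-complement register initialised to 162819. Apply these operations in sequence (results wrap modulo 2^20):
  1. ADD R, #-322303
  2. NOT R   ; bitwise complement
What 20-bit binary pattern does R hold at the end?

00100110111011111011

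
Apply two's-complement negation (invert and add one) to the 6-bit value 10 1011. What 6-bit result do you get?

010101

Invert: 010100. Add 1: 010101.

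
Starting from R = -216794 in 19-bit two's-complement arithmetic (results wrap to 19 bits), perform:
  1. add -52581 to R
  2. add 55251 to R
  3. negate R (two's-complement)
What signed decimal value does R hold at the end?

214124

Start: R = -216794 = 1001011000100100110.
R = -216794 + (-52581) = -269375; wraps to 254913 = 0111110001111000001
R = 254913 + 55251 = 310164; wraps to -214124 = 1001011101110010100
R = −(-214124) = 214124 = 0110100010001101100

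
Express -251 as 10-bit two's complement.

1100000101

|-251| = 251 = 0011111011 in 10 bits.
Invert the bits: 1100000100. Add 1: 1100000101.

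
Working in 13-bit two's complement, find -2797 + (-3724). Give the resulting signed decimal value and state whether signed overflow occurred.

1671; overflow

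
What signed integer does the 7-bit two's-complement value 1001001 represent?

-55

MSB is 1, so the value is negative.
Invert: 0110110. Add 1: 0110111 = 55. So the value is −55.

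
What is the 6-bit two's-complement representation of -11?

110101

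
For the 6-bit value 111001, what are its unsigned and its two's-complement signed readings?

Unsigned: 111001 = 57.
Signed: MSB=1 → 57 − 64 = -7.

unsigned = 57, signed = -7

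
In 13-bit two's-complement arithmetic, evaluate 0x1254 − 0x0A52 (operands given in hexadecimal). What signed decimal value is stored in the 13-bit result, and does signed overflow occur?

2050; overflow

0x1254 = 1001001010100 = -3500 (signed)
0x0A52 = 0101001010010 = 2642 (signed)
Subtract via negate-and-add: invert 0101001010010 + 1 = 1010110101110 (i.e. -2642).
  1001001010100
+ 1010110101110
= 0100000000010  (discard carry-out 1)
Result 0100000000010: MSB = 0 → value 2050.
Both addends (after negating the subtrahend) are negative but the stored result is non-negative: signed overflow. The true value -3500 − 2642 = -6142 lies outside [-4096, 4095].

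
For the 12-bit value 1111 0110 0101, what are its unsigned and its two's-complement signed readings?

Unsigned: 111101100101 = 3941.
Signed: MSB=1 → 3941 − 4096 = -155.

unsigned = 3941, signed = -155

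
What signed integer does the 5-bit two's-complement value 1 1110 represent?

-2

MSB is 1, so the value is negative.
Unsigned reading: 30. Subtract 2^5 = 32: 30 − 32 = -2.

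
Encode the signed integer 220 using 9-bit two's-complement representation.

220 is non-negative, so write it directly in 9 bits: 011011100.

011011100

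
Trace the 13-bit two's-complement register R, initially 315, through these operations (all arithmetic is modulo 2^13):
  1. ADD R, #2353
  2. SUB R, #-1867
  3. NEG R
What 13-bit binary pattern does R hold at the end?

Start: R = 315 = 0000100111011.
R = 315 + 2353 = 2668 = 0101001101100
R = 2668 − (-1867) = 4535; wraps to -3657 = 1000110110111
R = −(-3657) = 3657 = 0111001001001

0111001001001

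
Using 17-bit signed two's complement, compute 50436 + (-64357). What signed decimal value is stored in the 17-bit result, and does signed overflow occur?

50436 → 01100010100000100
-64357 → 10000010010011011
  01100010100000100
+ 10000010010011011
= 11100100110011111
Result 11100100110011111: MSB = 1 → 117151 − 131072 = -13921.
Addends have opposite signs, so signed overflow cannot occur.

-13921; no overflow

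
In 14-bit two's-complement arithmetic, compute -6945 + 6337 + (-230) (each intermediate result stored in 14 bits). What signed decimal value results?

-838

-6945 + 6337 = -608 (11110110100000)
-608 + (-230) = -838 (11110010111010)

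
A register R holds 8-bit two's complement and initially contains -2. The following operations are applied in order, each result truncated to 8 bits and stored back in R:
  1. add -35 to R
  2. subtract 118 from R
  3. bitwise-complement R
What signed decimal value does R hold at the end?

-102

Start: R = -2 = 11111110.
R = -2 + (-35) = -37 = 11011011
R = -37 − 118 = -155; wraps to 101 = 01100101
R = NOT 01100101 = 10011010 = -102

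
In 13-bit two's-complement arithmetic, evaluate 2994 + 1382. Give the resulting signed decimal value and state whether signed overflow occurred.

-3816; overflow

2994 → 0101110110010
1382 → 0010101100110
  0101110110010
+ 0010101100110
= 1000100011000
Result 1000100011000: MSB = 1 → 4376 − 8192 = -3816.
Both addends are non-negative but the stored result is negative: signed overflow. The true value 2994 + 1382 = 4376 lies outside [-4096, 4095].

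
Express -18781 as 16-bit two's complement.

1011011010100011

|-18781| = 18781 = 0100100101011101 in 16 bits.
Invert the bits: 1011011010100010. Add 1: 1011011010100011.
Check: 1011011010100011 reads as 46755 − 65536 = -18781.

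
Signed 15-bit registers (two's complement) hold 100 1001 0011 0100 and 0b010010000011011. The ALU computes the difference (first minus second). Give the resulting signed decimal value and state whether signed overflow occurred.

100 1001 0011 0100 → 100100100110100 = -14028 (signed)
0b010010000011011 → 010010000011011 = 9243 (signed)
Subtract via negate-and-add: invert 010010000011011 + 1 = 101101111100101 (i.e. -9243).
  100100100110100
+ 101101111100101
= 010010100011001  (discard carry-out 1)
Result 010010100011001: MSB = 0 → value 9497.
Both addends (after negating the subtrahend) are negative but the stored result is non-negative: signed overflow. The true value -14028 − 9243 = -23271 lies outside [-16384, 16383].

9497; overflow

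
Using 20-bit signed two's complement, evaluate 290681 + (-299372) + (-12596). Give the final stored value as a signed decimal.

290681 + (-299372) = -8691 (11111101111000001101)
-8691 + (-12596) = -21287 (11111010110011011001)

-21287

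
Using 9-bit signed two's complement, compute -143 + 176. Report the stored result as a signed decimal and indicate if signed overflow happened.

-143 → 101110001
176 → 010110000
  101110001
+ 010110000
= 000100001  (discard carry-out 1)
Result 000100001: MSB = 0 → value 33.
Addends have opposite signs, so signed overflow cannot occur.

33; no overflow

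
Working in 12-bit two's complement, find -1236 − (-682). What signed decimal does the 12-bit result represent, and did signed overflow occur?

-554; no overflow

-1236 → 101100101100
-682 → 110101010110
Subtract via negate-and-add: invert 110101010110 + 1 = 001010101010 (i.e. 682).
  101100101100
+ 001010101010
= 110111010110
Result 110111010110: MSB = 1 → 3542 − 4096 = -554.
Addends (after negating the subtrahend) have opposite signs, so signed overflow cannot occur.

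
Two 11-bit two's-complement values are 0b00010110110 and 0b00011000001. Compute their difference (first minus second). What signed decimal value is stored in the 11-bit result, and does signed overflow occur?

-11; no overflow

0b00010110110 → 00010110110 = 182 (signed)
0b00011000001 → 00011000001 = 193 (signed)
Subtract via negate-and-add: invert 00011000001 + 1 = 11100111111 (i.e. -193).
  00010110110
+ 11100111111
= 11111110101
Result 11111110101: MSB = 1 → 2037 − 2048 = -11.
Addends (after negating the subtrahend) have opposite signs, so signed overflow cannot occur.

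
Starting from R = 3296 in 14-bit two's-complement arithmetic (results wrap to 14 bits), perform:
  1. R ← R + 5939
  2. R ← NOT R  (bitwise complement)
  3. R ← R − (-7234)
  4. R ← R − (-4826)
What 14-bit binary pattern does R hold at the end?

00101100001000

Start: R = 3296 = 00110011100000.
R = 3296 + 5939 = 9235; wraps to -7149 = 10010000010011
R = NOT 10010000010011 = 01101111101100 = 7148
R = 7148 − (-7234) = 14382; wraps to -2002 = 11100000101110
R = -2002 − (-4826) = 2824 = 00101100001000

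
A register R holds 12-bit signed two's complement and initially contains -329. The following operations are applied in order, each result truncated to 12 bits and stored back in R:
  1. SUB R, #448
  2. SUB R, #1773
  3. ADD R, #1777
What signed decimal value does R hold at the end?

Start: R = -329 = 111010110111.
R = -329 − 448 = -777 = 110011110111
R = -777 − 1773 = -2550; wraps to 1546 = 011000001010
R = 1546 + 1777 = 3323; wraps to -773 = 110011111011

-773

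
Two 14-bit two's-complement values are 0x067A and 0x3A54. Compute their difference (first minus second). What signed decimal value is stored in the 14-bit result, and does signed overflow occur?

3110; no overflow

0x067A = 00011001111010 = 1658 (signed)
0x3A54 = 11101001010100 = -1452 (signed)
Subtract via negate-and-add: invert 11101001010100 + 1 = 00010110101100 (i.e. 1452).
  00011001111010
+ 00010110101100
= 00110000100110
Result 00110000100110: MSB = 0 → value 3110.
Both addends (after negating the subtrahend) are non-negative and so is the stored result: no signed overflow.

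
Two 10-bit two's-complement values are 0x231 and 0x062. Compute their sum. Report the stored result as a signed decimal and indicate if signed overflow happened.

0x231 = 1000110001 = -463 (signed)
0x062 = 0001100010 = 98 (signed)
  1000110001
+ 0001100010
= 1010010011
Result 1010010011: MSB = 1 → 659 − 1024 = -365.
Addends have opposite signs, so signed overflow cannot occur.

-365; no overflow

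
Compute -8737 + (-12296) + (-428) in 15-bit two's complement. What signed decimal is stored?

11307

-8737 + (-12296) = -21033 → wraps to 11735 (010110111010111)
11735 + (-428) = 11307 (010110000101011)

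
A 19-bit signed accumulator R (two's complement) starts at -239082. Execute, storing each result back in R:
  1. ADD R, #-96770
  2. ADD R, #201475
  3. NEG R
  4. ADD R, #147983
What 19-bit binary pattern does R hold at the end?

1000100111011111000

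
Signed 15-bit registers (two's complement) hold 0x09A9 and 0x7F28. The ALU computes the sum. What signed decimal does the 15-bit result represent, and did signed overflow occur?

2257; no overflow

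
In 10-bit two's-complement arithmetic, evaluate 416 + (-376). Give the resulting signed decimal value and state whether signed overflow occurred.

40; no overflow

416 → 0110100000
-376 → 1010001000
  0110100000
+ 1010001000
= 0000101000  (discard carry-out 1)
Result 0000101000: MSB = 0 → value 40.
Addends have opposite signs, so signed overflow cannot occur.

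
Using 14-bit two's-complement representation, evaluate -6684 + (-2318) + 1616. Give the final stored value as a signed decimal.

-7386

-6684 + (-2318) = -9002 → wraps to 7382 (01110011010110)
7382 + 1616 = 8998 → wraps to -7386 (10001100100110)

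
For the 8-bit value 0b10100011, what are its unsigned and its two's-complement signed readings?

unsigned = 163, signed = -93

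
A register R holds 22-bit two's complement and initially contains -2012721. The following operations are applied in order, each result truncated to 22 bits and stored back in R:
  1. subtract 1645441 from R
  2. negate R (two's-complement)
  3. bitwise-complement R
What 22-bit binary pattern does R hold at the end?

Start: R = -2012721 = 1000010100100111001111.
R = -2012721 − 1645441 = -3658162; wraps to 536142 = 0010000010111001001110
R = −(536142) = -536142 = 1101111101000110110010
R = NOT 1101111101000110110010 = 0010000010111001001101 = 536141

0010000010111001001101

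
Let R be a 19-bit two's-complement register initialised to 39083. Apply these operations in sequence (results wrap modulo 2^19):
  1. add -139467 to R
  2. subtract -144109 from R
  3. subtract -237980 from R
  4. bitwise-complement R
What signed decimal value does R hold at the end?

Start: R = 39083 = 0001001100010101011.
R = 39083 + (-139467) = -100384 = 1100111011111100000
R = -100384 − (-144109) = 43725 = 0001010101011001101
R = 43725 − (-237980) = 281705; wraps to -242583 = 1000100110001101001
R = NOT 1000100110001101001 = 0111011001110010110 = 242582

242582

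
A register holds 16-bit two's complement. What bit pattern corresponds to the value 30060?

0111010101101100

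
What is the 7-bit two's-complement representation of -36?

1011100

|-36| = 36 = 0100100 in 7 bits.
Invert the bits: 1011011. Add 1: 1011100.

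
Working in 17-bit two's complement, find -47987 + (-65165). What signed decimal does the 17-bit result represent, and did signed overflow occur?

17920; overflow

-47987 → 10100010010001101
-65165 → 10000000101110011
  10100010010001101
+ 10000000101110011
= 00100011000000000  (discard carry-out 1)
Result 00100011000000000: MSB = 0 → value 17920.
Both addends are negative but the stored result is non-negative: signed overflow. The true value -47987 + (-65165) = -113152 lies outside [-65536, 65535].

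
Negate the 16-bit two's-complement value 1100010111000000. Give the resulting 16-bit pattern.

Invert: 0011101000111111. Add 1: 0011101001000000.
Check: 1100010111000000 = -14912, 0011101001000000 = 14912.

0011101001000000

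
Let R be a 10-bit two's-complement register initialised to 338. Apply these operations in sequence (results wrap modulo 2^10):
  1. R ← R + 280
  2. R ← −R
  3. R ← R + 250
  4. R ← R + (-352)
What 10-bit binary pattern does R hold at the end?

Start: R = 338 = 0101010010.
R = 338 + 280 = 618; wraps to -406 = 1001101010
R = −(-406) = 406 = 0110010110
R = 406 + 250 = 656; wraps to -368 = 1010010000
R = -368 + (-352) = -720; wraps to 304 = 0100110000

0100110000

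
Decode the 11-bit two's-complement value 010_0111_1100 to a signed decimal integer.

636

MSB is 0, so the value is non-negative: 01001111100 = 636.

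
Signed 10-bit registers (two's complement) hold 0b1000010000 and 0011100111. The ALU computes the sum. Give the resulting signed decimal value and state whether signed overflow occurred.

-265; no overflow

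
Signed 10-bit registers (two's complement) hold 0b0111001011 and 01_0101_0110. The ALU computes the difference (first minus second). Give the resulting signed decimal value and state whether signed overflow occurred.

117; no overflow

0b0111001011 → 0111001011 = 459 (signed)
01_0101_0110 → 0101010110 = 342 (signed)
Subtract via negate-and-add: invert 0101010110 + 1 = 1010101010 (i.e. -342).
  0111001011
+ 1010101010
= 0001110101  (discard carry-out 1)
Result 0001110101: MSB = 0 → value 117.
Addends (after negating the subtrahend) have opposite signs, so signed overflow cannot occur.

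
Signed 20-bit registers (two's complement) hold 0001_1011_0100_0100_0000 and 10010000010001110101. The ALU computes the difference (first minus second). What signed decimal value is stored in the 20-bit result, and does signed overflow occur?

-479285; overflow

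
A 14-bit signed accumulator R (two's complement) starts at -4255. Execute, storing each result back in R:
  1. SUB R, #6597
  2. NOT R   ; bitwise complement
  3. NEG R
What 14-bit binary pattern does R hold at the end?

01010110011101

Start: R = -4255 = 10111101100001.
R = -4255 − 6597 = -10852; wraps to 5532 = 01010110011100
R = NOT 01010110011100 = 10101001100011 = -5533
R = −(-5533) = 5533 = 01010110011101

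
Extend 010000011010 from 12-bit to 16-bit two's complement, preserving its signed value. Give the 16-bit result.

MSB of 010000011010 is 0; replicate it into the new high bits.
0000|010000011010 → 0000010000011010 (still 1050).

0000010000011010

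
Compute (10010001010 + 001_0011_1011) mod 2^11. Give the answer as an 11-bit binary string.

10111000101

  10010001010
+ 00100111011
= 10111000101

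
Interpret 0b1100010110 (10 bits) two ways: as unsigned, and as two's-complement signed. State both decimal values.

Unsigned: 1100010110 = 790.
Signed: MSB=1 → 790 − 1024 = -234.

unsigned = 790, signed = -234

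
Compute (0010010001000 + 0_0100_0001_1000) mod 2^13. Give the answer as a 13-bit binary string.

  0010010001000
+ 0010000011000
= 0100010100000

0100010100000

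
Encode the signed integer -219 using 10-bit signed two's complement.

|-219| = 219 = 0011011011 in 10 bits.
Invert the bits: 1100100100. Add 1: 1100100101.
Check: 1100100101 reads as 805 − 1024 = -219.

1100100101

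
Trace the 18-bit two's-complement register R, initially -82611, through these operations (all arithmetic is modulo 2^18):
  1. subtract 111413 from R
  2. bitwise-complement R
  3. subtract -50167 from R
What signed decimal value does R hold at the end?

-17954

Start: R = -82611 = 101011110101001101.
R = -82611 − 111413 = -194024; wraps to 68120 = 010000101000011000
R = NOT 010000101000011000 = 101111010111100111 = -68121
R = -68121 − (-50167) = -17954 = 111011100111011110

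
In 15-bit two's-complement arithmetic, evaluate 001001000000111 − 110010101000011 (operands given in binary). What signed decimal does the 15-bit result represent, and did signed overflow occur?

11460; no overflow

001001000000111 = 4615 (signed)
110010101000011 = -6845 (signed)
Subtract via negate-and-add: invert 110010101000011 + 1 = 001101010111101 (i.e. 6845).
  001001000000111
+ 001101010111101
= 010110011000100
Result 010110011000100: MSB = 0 → value 11460.
Both addends (after negating the subtrahend) are non-negative and so is the stored result: no signed overflow.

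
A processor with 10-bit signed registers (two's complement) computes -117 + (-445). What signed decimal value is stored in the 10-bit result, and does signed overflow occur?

462; overflow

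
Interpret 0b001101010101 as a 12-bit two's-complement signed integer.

MSB is 0, so the value is non-negative: 001101010101 = 853.

853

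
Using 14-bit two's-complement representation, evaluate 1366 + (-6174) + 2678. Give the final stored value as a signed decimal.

1366 + (-6174) = -4808 (10110100111000)
-4808 + 2678 = -2130 (11011110101110)

-2130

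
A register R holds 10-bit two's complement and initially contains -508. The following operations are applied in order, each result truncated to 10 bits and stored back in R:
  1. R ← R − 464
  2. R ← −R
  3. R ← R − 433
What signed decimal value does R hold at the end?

Start: R = -508 = 1000000100.
R = -508 − 464 = -972; wraps to 52 = 0000110100
R = −(52) = -52 = 1111001100
R = -52 − 433 = -485 = 1000011011

-485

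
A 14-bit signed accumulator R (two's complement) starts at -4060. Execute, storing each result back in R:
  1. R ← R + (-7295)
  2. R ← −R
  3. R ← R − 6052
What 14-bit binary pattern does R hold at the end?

01010010110111

Start: R = -4060 = 11000000100100.
R = -4060 + (-7295) = -11355; wraps to 5029 = 01001110100101
R = −(5029) = -5029 = 10110001011011
R = -5029 − 6052 = -11081; wraps to 5303 = 01010010110111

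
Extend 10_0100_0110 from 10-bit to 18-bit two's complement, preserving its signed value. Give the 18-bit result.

111111111001000110

MSB of 1001000110 is 1; replicate it into the new high bits.
11111111|1001000110 → 111111111001000110 (still -442).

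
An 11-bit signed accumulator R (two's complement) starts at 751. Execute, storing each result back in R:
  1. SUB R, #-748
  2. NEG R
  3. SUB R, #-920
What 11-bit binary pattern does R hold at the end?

10110111101

Start: R = 751 = 01011101111.
R = 751 − (-748) = 1499; wraps to -549 = 10111011011
R = −(-549) = 549 = 01000100101
R = 549 − (-920) = 1469; wraps to -579 = 10110111101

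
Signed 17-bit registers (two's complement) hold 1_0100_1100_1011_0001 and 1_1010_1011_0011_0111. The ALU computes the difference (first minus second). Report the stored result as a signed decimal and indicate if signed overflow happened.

-24198; no overflow

1_0100_1100_1011_0001 → 10100110010110001 = -45903 (signed)
1_1010_1011_0011_0111 → 11010101100110111 = -21705 (signed)
Subtract via negate-and-add: invert 11010101100110111 + 1 = 00101010011001001 (i.e. 21705).
  10100110010110001
+ 00101010011001001
= 11010000101111010
Result 11010000101111010: MSB = 1 → 106874 − 131072 = -24198.
Addends (after negating the subtrahend) have opposite signs, so signed overflow cannot occur.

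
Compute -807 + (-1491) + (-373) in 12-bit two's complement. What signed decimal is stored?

-807 + (-1491) = -2298 → wraps to 1798 (011100000110)
1798 + (-373) = 1425 (010110010001)

1425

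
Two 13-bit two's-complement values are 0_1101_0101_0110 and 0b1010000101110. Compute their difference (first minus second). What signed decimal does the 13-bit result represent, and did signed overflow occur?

-1752; overflow

0_1101_0101_0110 → 0110101010110 = 3414 (signed)
0b1010000101110 → 1010000101110 = -3026 (signed)
Subtract via negate-and-add: invert 1010000101110 + 1 = 0101111010010 (i.e. 3026).
  0110101010110
+ 0101111010010
= 1100100101000
Result 1100100101000: MSB = 1 → 6440 − 8192 = -1752.
Both addends (after negating the subtrahend) are non-negative but the stored result is negative: signed overflow. The true value 3414 − (-3026) = 6440 lies outside [-4096, 4095].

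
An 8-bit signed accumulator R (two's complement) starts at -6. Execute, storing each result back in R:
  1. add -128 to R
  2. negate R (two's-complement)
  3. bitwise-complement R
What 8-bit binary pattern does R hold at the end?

Start: R = -6 = 11111010.
R = -6 + (-128) = -134; wraps to 122 = 01111010
R = −(122) = -122 = 10000110
R = NOT 10000110 = 01111001 = 121

01111001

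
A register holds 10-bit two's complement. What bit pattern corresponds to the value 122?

122 is non-negative, so write it directly in 10 bits: 0001111010.

0001111010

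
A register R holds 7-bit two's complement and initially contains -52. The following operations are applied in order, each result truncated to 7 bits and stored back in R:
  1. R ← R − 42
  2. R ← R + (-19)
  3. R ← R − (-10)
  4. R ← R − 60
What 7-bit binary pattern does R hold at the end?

1011101

Start: R = -52 = 1001100.
R = -52 − 42 = -94; wraps to 34 = 0100010
R = 34 + (-19) = 15 = 0001111
R = 15 − (-10) = 25 = 0011001
R = 25 − 60 = -35 = 1011101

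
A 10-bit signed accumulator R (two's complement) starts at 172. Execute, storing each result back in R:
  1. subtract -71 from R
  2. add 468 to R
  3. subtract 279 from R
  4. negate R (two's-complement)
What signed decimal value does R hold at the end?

-432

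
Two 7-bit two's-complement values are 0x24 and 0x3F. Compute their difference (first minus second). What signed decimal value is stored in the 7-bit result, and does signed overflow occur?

0x24 = 0100100 = 36 (signed)
0x3F = 0111111 = 63 (signed)
Subtract via negate-and-add: invert 0111111 + 1 = 1000001 (i.e. -63).
  0100100
+ 1000001
= 1100101
Result 1100101: MSB = 1 → 101 − 128 = -27.
Addends (after negating the subtrahend) have opposite signs, so signed overflow cannot occur.

-27; no overflow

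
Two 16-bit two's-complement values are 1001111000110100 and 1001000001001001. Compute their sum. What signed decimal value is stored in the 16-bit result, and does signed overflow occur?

1001111000110100 = -25036 (signed)
1001000001001001 = -28599 (signed)
  1001111000110100
+ 1001000001001001
= 0010111001111101  (discard carry-out 1)
Result 0010111001111101: MSB = 0 → value 11901.
Both addends are negative but the stored result is non-negative: signed overflow. The true value -25036 + (-28599) = -53635 lies outside [-32768, 32767].

11901; overflow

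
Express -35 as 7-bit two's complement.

|-35| = 35 = 0100011 in 7 bits.
Invert the bits: 1011100. Add 1: 1011101.

1011101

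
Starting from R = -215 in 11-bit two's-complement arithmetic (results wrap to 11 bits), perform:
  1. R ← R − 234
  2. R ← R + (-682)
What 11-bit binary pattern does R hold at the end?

01110010101

Start: R = -215 = 11100101001.
R = -215 − 234 = -449 = 11000111111
R = -449 + (-682) = -1131; wraps to 917 = 01110010101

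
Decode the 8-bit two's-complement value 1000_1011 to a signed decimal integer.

-117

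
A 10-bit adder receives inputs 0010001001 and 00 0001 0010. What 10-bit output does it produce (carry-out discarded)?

0010011011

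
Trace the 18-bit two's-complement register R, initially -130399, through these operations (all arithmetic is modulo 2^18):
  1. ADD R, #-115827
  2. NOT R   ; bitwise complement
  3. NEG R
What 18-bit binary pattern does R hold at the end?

Start: R = -130399 = 100000001010100001.
R = -130399 + (-115827) = -246226; wraps to 15918 = 000011111000101110
R = NOT 000011111000101110 = 111100000111010001 = -15919
R = −(-15919) = 15919 = 000011111000101111

000011111000101111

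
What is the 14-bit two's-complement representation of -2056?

|-2056| = 2056 = 00100000001000 in 14 bits.
Invert the bits: 11011111110111. Add 1: 11011111111000.

11011111111000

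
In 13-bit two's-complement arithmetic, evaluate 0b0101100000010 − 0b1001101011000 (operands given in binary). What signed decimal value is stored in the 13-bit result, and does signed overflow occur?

0b0101100000010 → 0101100000010 = 2818 (signed)
0b1001101011000 → 1001101011000 = -3240 (signed)
Subtract via negate-and-add: invert 1001101011000 + 1 = 0110010101000 (i.e. 3240).
  0101100000010
+ 0110010101000
= 1011110101010
Result 1011110101010: MSB = 1 → 6058 − 8192 = -2134.
Both addends (after negating the subtrahend) are non-negative but the stored result is negative: signed overflow. The true value 2818 − (-3240) = 6058 lies outside [-4096, 4095].

-2134; overflow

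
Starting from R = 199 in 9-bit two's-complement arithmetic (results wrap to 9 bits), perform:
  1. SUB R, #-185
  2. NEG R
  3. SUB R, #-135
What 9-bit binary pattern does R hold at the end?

Start: R = 199 = 011000111.
R = 199 − (-185) = 384; wraps to -128 = 110000000
R = −(-128) = 128 = 010000000
R = 128 − (-135) = 263; wraps to -249 = 100000111

100000111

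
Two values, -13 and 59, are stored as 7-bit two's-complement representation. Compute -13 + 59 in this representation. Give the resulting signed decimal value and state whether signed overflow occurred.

-13 → 1110011
59 → 0111011
  1110011
+ 0111011
= 0101110  (discard carry-out 1)
Result 0101110: MSB = 0 → value 46.
Addends have opposite signs, so signed overflow cannot occur.

46; no overflow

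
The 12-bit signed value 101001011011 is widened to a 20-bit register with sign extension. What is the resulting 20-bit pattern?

11111111101001011011

MSB of 101001011011 is 1; replicate it into the new high bits.
11111111|101001011011 → 11111111101001011011 (still -1445).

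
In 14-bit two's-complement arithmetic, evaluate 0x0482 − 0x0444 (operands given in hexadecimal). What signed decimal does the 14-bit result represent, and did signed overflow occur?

62; no overflow

0x0482 = 00010010000010 = 1154 (signed)
0x0444 = 00010001000100 = 1092 (signed)
Subtract via negate-and-add: invert 00010001000100 + 1 = 11101110111100 (i.e. -1092).
  00010010000010
+ 11101110111100
= 00000000111110  (discard carry-out 1)
Result 00000000111110: MSB = 0 → value 62.
Addends (after negating the subtrahend) have opposite signs, so signed overflow cannot occur.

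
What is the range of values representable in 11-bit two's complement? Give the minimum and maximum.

min = -1024, max = 1023

Minimum: −2^10 = -1024.
Maximum: 2^10 − 1 = 1023.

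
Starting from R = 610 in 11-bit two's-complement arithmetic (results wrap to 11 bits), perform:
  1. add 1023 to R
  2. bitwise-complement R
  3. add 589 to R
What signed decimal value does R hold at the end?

Start: R = 610 = 01001100010.
R = 610 + 1023 = 1633; wraps to -415 = 11001100001
R = NOT 11001100001 = 00110011110 = 414
R = 414 + 589 = 1003 = 01111101011

1003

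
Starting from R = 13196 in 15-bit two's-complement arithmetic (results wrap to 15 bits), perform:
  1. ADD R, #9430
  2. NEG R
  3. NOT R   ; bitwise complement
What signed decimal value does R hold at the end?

-10143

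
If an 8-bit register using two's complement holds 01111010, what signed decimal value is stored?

122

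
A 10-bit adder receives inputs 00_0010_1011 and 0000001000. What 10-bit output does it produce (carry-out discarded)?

  0000101011
+ 0000001000
= 0000110011

0000110011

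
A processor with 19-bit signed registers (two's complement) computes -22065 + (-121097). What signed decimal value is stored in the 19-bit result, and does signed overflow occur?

-143162; no overflow

-22065 → 1111010100111001111
-121097 → 1100010011011110111
  1111010100111001111
+ 1100010011011110111
= 1011101000011000110  (discard carry-out 1)
Result 1011101000011000110: MSB = 1 → 381126 − 524288 = -143162.
Both addends are negative and so is the stored result: no signed overflow.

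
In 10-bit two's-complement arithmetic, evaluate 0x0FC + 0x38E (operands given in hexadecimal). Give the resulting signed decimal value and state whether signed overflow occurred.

138; no overflow

0x0FC = 0011111100 = 252 (signed)
0x38E = 1110001110 = -114 (signed)
  0011111100
+ 1110001110
= 0010001010  (discard carry-out 1)
Result 0010001010: MSB = 0 → value 138.
Addends have opposite signs, so signed overflow cannot occur.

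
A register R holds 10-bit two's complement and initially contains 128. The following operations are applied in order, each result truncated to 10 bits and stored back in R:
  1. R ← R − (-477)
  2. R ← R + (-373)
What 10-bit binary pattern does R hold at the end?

Start: R = 128 = 0010000000.
R = 128 − (-477) = 605; wraps to -419 = 1001011101
R = -419 + (-373) = -792; wraps to 232 = 0011101000

0011101000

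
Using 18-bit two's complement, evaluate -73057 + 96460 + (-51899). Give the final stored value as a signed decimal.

-28496

-73057 + 96460 = 23403 (000101101101101011)
23403 + (-51899) = -28496 (111001000010110000)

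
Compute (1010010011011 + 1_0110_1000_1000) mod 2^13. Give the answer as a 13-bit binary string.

  1010010011011
+ 1011010001000
= 0101100100011  (discard carry-out 1)

0101100100011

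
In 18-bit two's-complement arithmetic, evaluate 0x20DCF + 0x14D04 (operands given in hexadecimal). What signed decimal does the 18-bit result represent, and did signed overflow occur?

-42285; no overflow

0x20DCF = 100000110111001111 = -127537 (signed)
0x14D04 = 010100110100000100 = 85252 (signed)
  100000110111001111
+ 010100110100000100
= 110101101011010011
Result 110101101011010011: MSB = 1 → 219859 − 262144 = -42285.
Addends have opposite signs, so signed overflow cannot occur.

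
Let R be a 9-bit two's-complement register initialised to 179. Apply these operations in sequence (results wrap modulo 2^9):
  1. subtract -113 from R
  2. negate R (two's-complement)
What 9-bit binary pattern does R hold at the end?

011011100

Start: R = 179 = 010110011.
R = 179 − (-113) = 292; wraps to -220 = 100100100
R = −(-220) = 220 = 011011100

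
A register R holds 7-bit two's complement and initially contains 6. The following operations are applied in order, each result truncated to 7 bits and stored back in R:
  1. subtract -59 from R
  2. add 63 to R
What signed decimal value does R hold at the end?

0

Start: R = 6 = 0000110.
R = 6 − (-59) = 65; wraps to -63 = 1000001
R = -63 + 63 = 0 = 0000000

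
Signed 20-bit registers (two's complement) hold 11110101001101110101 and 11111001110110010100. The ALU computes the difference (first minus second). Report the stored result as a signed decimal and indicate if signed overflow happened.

-18975; no overflow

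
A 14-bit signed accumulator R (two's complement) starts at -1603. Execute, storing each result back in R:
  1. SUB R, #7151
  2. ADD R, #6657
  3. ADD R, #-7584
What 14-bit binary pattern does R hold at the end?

Start: R = -1603 = 11100110111101.
R = -1603 − 7151 = -8754; wraps to 7630 = 01110111001110
R = 7630 + 6657 = 14287; wraps to -2097 = 11011111001111
R = -2097 + (-7584) = -9681; wraps to 6703 = 01101000101111

01101000101111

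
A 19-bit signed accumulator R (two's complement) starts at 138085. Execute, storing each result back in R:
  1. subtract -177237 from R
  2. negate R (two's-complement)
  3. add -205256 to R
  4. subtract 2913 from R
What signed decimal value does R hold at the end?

Start: R = 138085 = 0100001101101100101.
R = 138085 − (-177237) = 315322; wraps to -208966 = 1001100111110111010
R = −(-208966) = 208966 = 0110011000001000110
R = 208966 + (-205256) = 3710 = 0000000111001111110
R = 3710 − 2913 = 797 = 0000000001100011101

797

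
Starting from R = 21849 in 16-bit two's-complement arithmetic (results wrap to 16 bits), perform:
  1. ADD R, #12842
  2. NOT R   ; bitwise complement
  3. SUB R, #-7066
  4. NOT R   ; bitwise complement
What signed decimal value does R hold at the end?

27625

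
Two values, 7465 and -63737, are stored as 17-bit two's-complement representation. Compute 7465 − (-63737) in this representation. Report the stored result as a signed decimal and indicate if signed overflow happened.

-59870; overflow

7465 → 00001110100101001
-63737 → 10000011100000111
Subtract via negate-and-add: invert 10000011100000111 + 1 = 01111100011111001 (i.e. 63737).
  00001110100101001
+ 01111100011111001
= 10001011000100010
Result 10001011000100010: MSB = 1 → 71202 − 131072 = -59870.
Both addends (after negating the subtrahend) are non-negative but the stored result is negative: signed overflow. The true value 7465 − (-63737) = 71202 lies outside [-65536, 65535].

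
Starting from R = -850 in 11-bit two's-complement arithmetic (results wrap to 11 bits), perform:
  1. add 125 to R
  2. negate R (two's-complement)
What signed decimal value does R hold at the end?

725

Start: R = -850 = 10010101110.
R = -850 + 125 = -725 = 10100101011
R = −(-725) = 725 = 01011010101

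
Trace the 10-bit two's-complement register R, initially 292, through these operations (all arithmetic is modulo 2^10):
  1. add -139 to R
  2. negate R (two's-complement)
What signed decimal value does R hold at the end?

Start: R = 292 = 0100100100.
R = 292 + (-139) = 153 = 0010011001
R = −(153) = -153 = 1101100111

-153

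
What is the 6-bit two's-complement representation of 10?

10 is non-negative, so write it directly in 6 bits: 001010.

001010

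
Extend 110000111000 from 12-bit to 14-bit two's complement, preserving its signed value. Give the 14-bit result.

11110000111000

MSB of 110000111000 is 1; replicate it into the new high bits.
11|110000111000 → 11110000111000 (still -968).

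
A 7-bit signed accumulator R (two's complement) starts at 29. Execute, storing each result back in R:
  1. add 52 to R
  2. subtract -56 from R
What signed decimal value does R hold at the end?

9

Start: R = 29 = 0011101.
R = 29 + 52 = 81; wraps to -47 = 1010001
R = -47 − (-56) = 9 = 0001001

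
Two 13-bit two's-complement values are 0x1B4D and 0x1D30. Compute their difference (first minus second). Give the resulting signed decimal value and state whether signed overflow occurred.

-483; no overflow

0x1B4D = 1101101001101 = -1203 (signed)
0x1D30 = 1110100110000 = -720 (signed)
Subtract via negate-and-add: invert 1110100110000 + 1 = 0001011010000 (i.e. 720).
  1101101001101
+ 0001011010000
= 1111000011101
Result 1111000011101: MSB = 1 → 7709 − 8192 = -483.
Addends (after negating the subtrahend) have opposite signs, so signed overflow cannot occur.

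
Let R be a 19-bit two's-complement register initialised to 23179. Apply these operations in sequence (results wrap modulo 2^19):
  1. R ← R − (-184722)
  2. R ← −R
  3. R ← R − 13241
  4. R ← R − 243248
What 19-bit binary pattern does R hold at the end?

0001110100111111010

Start: R = 23179 = 0000101101010001011.
R = 23179 − (-184722) = 207901 = 0110010110000011101
R = −(207901) = -207901 = 1001101001111100011
R = -207901 − 13241 = -221142 = 1001010000000101010
R = -221142 − 243248 = -464390; wraps to 59898 = 0001110100111111010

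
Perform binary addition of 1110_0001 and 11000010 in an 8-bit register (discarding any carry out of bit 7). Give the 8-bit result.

  11100001
+ 11000010
= 10100011  (discard carry-out 1)

10100011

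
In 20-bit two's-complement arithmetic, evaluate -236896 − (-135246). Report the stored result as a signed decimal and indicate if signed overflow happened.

-236896 → 11000110001010100000
-135246 → 11011110111110110010
Subtract via negate-and-add: invert 11011110111110110010 + 1 = 00100001000001001110 (i.e. 135246).
  11000110001010100000
+ 00100001000001001110
= 11100111001011101110
Result 11100111001011101110: MSB = 1 → 946926 − 1048576 = -101650.
Addends (after negating the subtrahend) have opposite signs, so signed overflow cannot occur.

-101650; no overflow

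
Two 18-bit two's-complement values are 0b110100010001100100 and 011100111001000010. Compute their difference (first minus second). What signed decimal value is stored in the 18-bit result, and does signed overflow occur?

0b110100010001100100 → 110100010001100100 = -48028 (signed)
011100111001000010 = 118338 (signed)
Subtract via negate-and-add: invert 011100111001000010 + 1 = 100011000110111110 (i.e. -118338).
  110100010001100100
+ 100011000110111110
= 010111011000100010  (discard carry-out 1)
Result 010111011000100010: MSB = 0 → value 95778.
Both addends (after negating the subtrahend) are negative but the stored result is non-negative: signed overflow. The true value -48028 − 118338 = -166366 lies outside [-131072, 131071].

95778; overflow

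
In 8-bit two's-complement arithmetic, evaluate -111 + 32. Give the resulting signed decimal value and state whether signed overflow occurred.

-111 → 10010001
32 → 00100000
  10010001
+ 00100000
= 10110001
Result 10110001: MSB = 1 → 177 − 256 = -79.
Addends have opposite signs, so signed overflow cannot occur.

-79; no overflow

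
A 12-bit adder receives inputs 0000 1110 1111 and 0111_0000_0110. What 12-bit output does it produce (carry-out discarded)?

011111110101

  000011101111
+ 011100000110
= 011111110101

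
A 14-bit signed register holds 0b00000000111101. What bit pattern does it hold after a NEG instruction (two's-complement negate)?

Invert: 11111111000010. Add 1: 11111111000011.
Check: 00000000111101 = 61, 11111111000011 = -61.

11111111000011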